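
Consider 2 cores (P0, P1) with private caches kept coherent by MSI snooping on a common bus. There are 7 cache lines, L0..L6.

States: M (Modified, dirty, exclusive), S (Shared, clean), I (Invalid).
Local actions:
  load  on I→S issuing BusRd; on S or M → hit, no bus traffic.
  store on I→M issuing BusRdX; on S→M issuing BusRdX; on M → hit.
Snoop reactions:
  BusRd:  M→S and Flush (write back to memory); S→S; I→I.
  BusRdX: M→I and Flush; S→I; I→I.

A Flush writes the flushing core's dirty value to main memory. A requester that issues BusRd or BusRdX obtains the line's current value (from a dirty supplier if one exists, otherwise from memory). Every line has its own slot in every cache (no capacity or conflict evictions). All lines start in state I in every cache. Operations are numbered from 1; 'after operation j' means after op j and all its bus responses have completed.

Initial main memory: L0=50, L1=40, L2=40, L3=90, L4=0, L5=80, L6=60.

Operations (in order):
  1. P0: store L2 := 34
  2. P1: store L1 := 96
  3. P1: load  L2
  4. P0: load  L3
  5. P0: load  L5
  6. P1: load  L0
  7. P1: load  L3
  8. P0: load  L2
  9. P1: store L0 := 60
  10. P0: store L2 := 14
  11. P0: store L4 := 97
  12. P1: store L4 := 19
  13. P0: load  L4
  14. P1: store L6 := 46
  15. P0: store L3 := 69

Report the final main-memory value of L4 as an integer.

memory[L4] = 19

[1] P0: store L2 := 34 | P0:M(34), P1:I | bus: BusRdX
[2] P1: store L1 := 96 | P0:I, P1:M(96) | bus: BusRdX
[3] P1: load  L2 | P0:S(34), P1:S(34) | bus: BusRd,Flush
[4] P0: load  L3 | P0:S(90), P1:I | bus: BusRd
[5] P0: load  L5 | P0:S(80), P1:I | bus: BusRd
[6] P1: load  L0 | P0:I, P1:S(50) | bus: BusRd
[7] P1: load  L3 | P0:S(90), P1:S(90) | bus: BusRd
[8] P0: load  L2 | P0:S(34), P1:S(34) | bus: none
[9] P1: store L0 := 60 | P0:I, P1:M(60) | bus: BusRdX
[10] P0: store L2 := 14 | P0:M(14), P1:I | bus: BusRdX
[11] P0: store L4 := 97 | P0:M(97), P1:I | bus: BusRdX
[12] P1: store L4 := 19 | P0:I, P1:M(19) | bus: BusRdX,Flush
[13] P0: load  L4 | P0:S(19), P1:S(19) | bus: BusRd,Flush
[14] P1: store L6 := 46 | P0:I, P1:M(46) | bus: BusRdX
[15] P0: store L3 := 69 | P0:M(69), P1:I | bus: BusRdX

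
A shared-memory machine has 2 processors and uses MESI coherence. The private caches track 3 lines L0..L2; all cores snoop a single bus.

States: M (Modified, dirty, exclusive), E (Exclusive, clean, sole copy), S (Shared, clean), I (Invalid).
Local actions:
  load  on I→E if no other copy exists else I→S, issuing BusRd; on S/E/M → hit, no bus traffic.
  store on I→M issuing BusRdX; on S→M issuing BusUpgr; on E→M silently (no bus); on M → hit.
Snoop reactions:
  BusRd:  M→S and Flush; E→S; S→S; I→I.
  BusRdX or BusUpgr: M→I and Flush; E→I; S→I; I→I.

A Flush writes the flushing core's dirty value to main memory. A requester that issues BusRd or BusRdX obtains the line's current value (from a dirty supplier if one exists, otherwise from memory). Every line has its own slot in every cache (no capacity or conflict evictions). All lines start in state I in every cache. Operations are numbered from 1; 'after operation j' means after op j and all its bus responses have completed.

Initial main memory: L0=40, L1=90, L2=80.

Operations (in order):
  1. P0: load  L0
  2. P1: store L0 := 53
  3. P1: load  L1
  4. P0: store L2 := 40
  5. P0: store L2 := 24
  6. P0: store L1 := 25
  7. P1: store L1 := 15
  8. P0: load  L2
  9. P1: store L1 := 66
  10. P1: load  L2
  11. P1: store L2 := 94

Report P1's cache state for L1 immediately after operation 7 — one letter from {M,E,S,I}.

state = M

1. P0: load  L0  bus=[BusRd]  L0: P0=E P1=I  mem[L0]=40
2. P1: store L0 := 53  bus=[BusRdX]  L0: P0=I P1=M  mem[L0]=40
3. P1: load  L1  bus=[BusRd]  L1: P0=I P1=E  mem[L1]=90
4. P0: store L2 := 40  bus=[BusRdX]  L2: P0=M P1=I  mem[L2]=80
5. P0: store L2 := 24  bus=[-]  L2: P0=M P1=I  mem[L2]=80
6. P0: store L1 := 25  bus=[BusRdX]  L1: P0=M P1=I  mem[L1]=90
7. P1: store L1 := 15  bus=[BusRdX,Flush]  L1: P0=I P1=M  mem[L1]=25
8. P0: load  L2  bus=[-]  L2: P0=M P1=I  mem[L2]=80
9. P1: store L1 := 66  bus=[-]  L1: P0=I P1=M  mem[L1]=25
10. P1: load  L2  bus=[BusRd,Flush]  L2: P0=S P1=S  mem[L2]=24
11. P1: store L2 := 94  bus=[BusUpgr]  L2: P0=I P1=M  mem[L2]=24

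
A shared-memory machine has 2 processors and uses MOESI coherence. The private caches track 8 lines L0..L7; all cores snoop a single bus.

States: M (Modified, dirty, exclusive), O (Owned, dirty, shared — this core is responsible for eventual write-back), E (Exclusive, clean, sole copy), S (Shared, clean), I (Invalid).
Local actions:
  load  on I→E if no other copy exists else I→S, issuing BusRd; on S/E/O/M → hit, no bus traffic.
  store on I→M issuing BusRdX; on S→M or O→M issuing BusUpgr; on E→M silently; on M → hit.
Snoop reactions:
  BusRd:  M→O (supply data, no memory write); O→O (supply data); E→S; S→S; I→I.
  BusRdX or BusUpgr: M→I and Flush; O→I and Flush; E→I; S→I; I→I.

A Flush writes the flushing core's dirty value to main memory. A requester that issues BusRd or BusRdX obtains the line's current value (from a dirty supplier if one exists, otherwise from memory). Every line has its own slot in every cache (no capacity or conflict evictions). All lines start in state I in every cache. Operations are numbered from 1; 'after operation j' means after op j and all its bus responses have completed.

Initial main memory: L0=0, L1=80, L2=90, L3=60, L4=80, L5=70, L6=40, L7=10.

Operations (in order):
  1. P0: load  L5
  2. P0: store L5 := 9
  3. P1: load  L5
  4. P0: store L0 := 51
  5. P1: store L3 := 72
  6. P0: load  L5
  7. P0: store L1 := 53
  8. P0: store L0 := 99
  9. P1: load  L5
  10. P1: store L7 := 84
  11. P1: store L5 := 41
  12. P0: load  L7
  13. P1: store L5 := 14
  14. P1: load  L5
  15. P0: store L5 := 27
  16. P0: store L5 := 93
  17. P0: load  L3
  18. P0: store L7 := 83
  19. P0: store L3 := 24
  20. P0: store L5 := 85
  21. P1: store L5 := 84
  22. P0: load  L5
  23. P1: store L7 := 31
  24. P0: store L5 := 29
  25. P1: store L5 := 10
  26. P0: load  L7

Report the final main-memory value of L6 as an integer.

memory[L6] = 40

1. P0: load  L5  bus=[BusRd]  L5: P0=E P1=I  mem[L5]=70
2. P0: store L5 := 9  bus=[-]  L5: P0=M P1=I  mem[L5]=70
3. P1: load  L5  bus=[BusRd]  L5: P0=O P1=S  mem[L5]=70
4. P0: store L0 := 51  bus=[BusRdX]  L0: P0=M P1=I  mem[L0]=0
5. P1: store L3 := 72  bus=[BusRdX]  L3: P0=I P1=M  mem[L3]=60
6. P0: load  L5  bus=[-]  L5: P0=O P1=S  mem[L5]=70
7. P0: store L1 := 53  bus=[BusRdX]  L1: P0=M P1=I  mem[L1]=80
8. P0: store L0 := 99  bus=[-]  L0: P0=M P1=I  mem[L0]=0
9. P1: load  L5  bus=[-]  L5: P0=O P1=S  mem[L5]=70
10. P1: store L7 := 84  bus=[BusRdX]  L7: P0=I P1=M  mem[L7]=10
11. P1: store L5 := 41  bus=[BusUpgr,Flush]  L5: P0=I P1=M  mem[L5]=9
12. P0: load  L7  bus=[BusRd]  L7: P0=S P1=O  mem[L7]=10
13. P1: store L5 := 14  bus=[-]  L5: P0=I P1=M  mem[L5]=9
14. P1: load  L5  bus=[-]  L5: P0=I P1=M  mem[L5]=9
15. P0: store L5 := 27  bus=[BusRdX,Flush]  L5: P0=M P1=I  mem[L5]=14
16. P0: store L5 := 93  bus=[-]  L5: P0=M P1=I  mem[L5]=14
17. P0: load  L3  bus=[BusRd]  L3: P0=S P1=O  mem[L3]=60
18. P0: store L7 := 83  bus=[BusUpgr,Flush]  L7: P0=M P1=I  mem[L7]=84
19. P0: store L3 := 24  bus=[BusUpgr,Flush]  L3: P0=M P1=I  mem[L3]=72
20. P0: store L5 := 85  bus=[-]  L5: P0=M P1=I  mem[L5]=14
21. P1: store L5 := 84  bus=[BusRdX,Flush]  L5: P0=I P1=M  mem[L5]=85
22. P0: load  L5  bus=[BusRd]  L5: P0=S P1=O  mem[L5]=85
23. P1: store L7 := 31  bus=[BusRdX,Flush]  L7: P0=I P1=M  mem[L7]=83
24. P0: store L5 := 29  bus=[BusUpgr,Flush]  L5: P0=M P1=I  mem[L5]=84
25. P1: store L5 := 10  bus=[BusRdX,Flush]  L5: P0=I P1=M  mem[L5]=29
26. P0: load  L7  bus=[BusRd]  L7: P0=S P1=O  mem[L7]=83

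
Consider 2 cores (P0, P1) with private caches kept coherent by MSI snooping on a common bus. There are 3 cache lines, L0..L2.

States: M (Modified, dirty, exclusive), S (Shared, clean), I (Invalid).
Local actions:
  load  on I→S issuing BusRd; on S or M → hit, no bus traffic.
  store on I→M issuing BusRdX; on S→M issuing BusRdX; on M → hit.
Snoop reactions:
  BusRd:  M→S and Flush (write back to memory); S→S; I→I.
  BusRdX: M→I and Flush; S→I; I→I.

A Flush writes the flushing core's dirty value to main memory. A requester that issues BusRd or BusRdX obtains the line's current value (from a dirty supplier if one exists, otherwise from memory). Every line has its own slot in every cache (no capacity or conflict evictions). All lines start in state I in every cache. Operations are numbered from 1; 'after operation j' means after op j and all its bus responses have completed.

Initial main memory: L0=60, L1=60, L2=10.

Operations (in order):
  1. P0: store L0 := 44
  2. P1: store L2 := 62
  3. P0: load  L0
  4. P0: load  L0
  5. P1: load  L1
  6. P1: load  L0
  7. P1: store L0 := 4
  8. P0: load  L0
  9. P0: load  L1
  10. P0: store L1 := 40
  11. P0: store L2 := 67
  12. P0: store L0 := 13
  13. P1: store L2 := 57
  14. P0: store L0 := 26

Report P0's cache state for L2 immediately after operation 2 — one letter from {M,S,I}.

state = I

1. P0: store L0 := 44  bus=[BusRdX]  L0: P0=M P1=I  mem[L0]=60
2. P1: store L2 := 62  bus=[BusRdX]  L2: P0=I P1=M  mem[L2]=10
3. P0: load  L0  bus=[-]  L0: P0=M P1=I  mem[L0]=60
4. P0: load  L0  bus=[-]  L0: P0=M P1=I  mem[L0]=60
5. P1: load  L1  bus=[BusRd]  L1: P0=I P1=S  mem[L1]=60
6. P1: load  L0  bus=[BusRd,Flush]  L0: P0=S P1=S  mem[L0]=44
7. P1: store L0 := 4  bus=[BusRdX]  L0: P0=I P1=M  mem[L0]=44
8. P0: load  L0  bus=[BusRd,Flush]  L0: P0=S P1=S  mem[L0]=4
9. P0: load  L1  bus=[BusRd]  L1: P0=S P1=S  mem[L1]=60
10. P0: store L1 := 40  bus=[BusRdX]  L1: P0=M P1=I  mem[L1]=60
11. P0: store L2 := 67  bus=[BusRdX,Flush]  L2: P0=M P1=I  mem[L2]=62
12. P0: store L0 := 13  bus=[BusRdX]  L0: P0=M P1=I  mem[L0]=4
13. P1: store L2 := 57  bus=[BusRdX,Flush]  L2: P0=I P1=M  mem[L2]=67
14. P0: store L0 := 26  bus=[-]  L0: P0=M P1=I  mem[L0]=4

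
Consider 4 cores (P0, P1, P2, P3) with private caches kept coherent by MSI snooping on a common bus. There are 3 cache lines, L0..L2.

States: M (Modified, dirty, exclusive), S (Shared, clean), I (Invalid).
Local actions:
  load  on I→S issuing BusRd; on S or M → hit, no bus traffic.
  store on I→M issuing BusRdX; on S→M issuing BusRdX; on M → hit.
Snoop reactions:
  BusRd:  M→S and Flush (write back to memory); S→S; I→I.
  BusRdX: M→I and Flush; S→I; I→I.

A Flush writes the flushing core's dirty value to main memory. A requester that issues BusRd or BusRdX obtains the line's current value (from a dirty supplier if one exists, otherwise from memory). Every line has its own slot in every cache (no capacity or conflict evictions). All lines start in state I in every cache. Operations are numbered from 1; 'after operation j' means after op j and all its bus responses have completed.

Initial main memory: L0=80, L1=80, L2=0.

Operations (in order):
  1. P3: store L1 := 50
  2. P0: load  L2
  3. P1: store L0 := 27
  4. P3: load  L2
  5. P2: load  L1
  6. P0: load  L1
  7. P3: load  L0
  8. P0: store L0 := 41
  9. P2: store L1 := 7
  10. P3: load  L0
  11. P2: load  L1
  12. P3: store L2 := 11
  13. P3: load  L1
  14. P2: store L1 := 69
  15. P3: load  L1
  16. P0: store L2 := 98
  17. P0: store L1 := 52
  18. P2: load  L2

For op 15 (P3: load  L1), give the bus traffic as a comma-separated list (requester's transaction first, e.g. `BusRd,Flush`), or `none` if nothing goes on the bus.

bus = BusRd,Flush

  op1 P3: store L1 := 50 → I/I/I/M on L1; bus BusRdX; mem=80
  op2 P0: load  L2 → S/I/I/I on L2; bus BusRd; mem=0
  op3 P1: store L0 := 27 → I/M/I/I on L0; bus BusRdX; mem=80
  op4 P3: load  L2 → S/I/I/S on L2; bus BusRd; mem=0
  op5 P2: load  L1 → I/I/S/S on L1; bus BusRd Flush; mem=50
  op6 P0: load  L1 → S/I/S/S on L1; bus BusRd; mem=50
  op7 P3: load  L0 → I/S/I/S on L0; bus BusRd Flush; mem=27
  op8 P0: store L0 := 41 → M/I/I/I on L0; bus BusRdX; mem=27
  op9 P2: store L1 := 7 → I/I/M/I on L1; bus BusRdX; mem=50
  op10 P3: load  L0 → S/I/I/S on L0; bus BusRd Flush; mem=41
  op11 P2: load  L1 → I/I/M/I on L1; bus (none); mem=50
  op12 P3: store L2 := 11 → I/I/I/M on L2; bus BusRdX; mem=0
  op13 P3: load  L1 → I/I/S/S on L1; bus BusRd Flush; mem=7
  op14 P2: store L1 := 69 → I/I/M/I on L1; bus BusRdX; mem=7
  op15 P3: load  L1 → I/I/S/S on L1; bus BusRd Flush; mem=69
  op16 P0: store L2 := 98 → M/I/I/I on L2; bus BusRdX Flush; mem=11
  op17 P0: store L1 := 52 → M/I/I/I on L1; bus BusRdX; mem=69
  op18 P2: load  L2 → S/I/S/I on L2; bus BusRd Flush; mem=98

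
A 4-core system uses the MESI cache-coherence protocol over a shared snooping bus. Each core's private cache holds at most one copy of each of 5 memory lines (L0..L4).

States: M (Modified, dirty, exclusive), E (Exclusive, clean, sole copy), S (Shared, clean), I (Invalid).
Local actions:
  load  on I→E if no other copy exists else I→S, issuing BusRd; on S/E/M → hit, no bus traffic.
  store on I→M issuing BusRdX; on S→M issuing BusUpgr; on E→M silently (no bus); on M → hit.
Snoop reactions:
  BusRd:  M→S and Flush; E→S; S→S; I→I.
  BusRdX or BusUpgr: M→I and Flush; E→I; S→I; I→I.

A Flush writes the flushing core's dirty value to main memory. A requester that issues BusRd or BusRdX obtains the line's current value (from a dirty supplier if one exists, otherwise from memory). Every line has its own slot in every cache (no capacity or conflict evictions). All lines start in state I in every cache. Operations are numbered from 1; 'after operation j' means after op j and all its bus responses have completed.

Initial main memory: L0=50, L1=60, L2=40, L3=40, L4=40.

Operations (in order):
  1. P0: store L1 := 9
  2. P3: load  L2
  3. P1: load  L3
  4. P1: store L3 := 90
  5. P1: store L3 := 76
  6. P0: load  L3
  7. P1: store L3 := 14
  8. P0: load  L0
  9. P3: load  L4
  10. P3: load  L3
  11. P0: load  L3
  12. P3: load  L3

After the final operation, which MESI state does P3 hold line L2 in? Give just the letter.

[1] P0: store L1 := 9 | P0:M(9), P1:I, P2:I, P3:I | bus: BusRdX
[2] P3: load  L2 | P0:I, P1:I, P2:I, P3:E(40) | bus: BusRd
[3] P1: load  L3 | P0:I, P1:E(40), P2:I, P3:I | bus: BusRd
[4] P1: store L3 := 90 | P0:I, P1:M(90), P2:I, P3:I | bus: none
[5] P1: store L3 := 76 | P0:I, P1:M(76), P2:I, P3:I | bus: none
[6] P0: load  L3 | P0:S(76), P1:S(76), P2:I, P3:I | bus: BusRd,Flush
[7] P1: store L3 := 14 | P0:I, P1:M(14), P2:I, P3:I | bus: BusUpgr
[8] P0: load  L0 | P0:E(50), P1:I, P2:I, P3:I | bus: BusRd
[9] P3: load  L4 | P0:I, P1:I, P2:I, P3:E(40) | bus: BusRd
[10] P3: load  L3 | P0:I, P1:S(14), P2:I, P3:S(14) | bus: BusRd,Flush
[11] P0: load  L3 | P0:S(14), P1:S(14), P2:I, P3:S(14) | bus: BusRd
[12] P3: load  L3 | P0:S(14), P1:S(14), P2:I, P3:S(14) | bus: none

state = E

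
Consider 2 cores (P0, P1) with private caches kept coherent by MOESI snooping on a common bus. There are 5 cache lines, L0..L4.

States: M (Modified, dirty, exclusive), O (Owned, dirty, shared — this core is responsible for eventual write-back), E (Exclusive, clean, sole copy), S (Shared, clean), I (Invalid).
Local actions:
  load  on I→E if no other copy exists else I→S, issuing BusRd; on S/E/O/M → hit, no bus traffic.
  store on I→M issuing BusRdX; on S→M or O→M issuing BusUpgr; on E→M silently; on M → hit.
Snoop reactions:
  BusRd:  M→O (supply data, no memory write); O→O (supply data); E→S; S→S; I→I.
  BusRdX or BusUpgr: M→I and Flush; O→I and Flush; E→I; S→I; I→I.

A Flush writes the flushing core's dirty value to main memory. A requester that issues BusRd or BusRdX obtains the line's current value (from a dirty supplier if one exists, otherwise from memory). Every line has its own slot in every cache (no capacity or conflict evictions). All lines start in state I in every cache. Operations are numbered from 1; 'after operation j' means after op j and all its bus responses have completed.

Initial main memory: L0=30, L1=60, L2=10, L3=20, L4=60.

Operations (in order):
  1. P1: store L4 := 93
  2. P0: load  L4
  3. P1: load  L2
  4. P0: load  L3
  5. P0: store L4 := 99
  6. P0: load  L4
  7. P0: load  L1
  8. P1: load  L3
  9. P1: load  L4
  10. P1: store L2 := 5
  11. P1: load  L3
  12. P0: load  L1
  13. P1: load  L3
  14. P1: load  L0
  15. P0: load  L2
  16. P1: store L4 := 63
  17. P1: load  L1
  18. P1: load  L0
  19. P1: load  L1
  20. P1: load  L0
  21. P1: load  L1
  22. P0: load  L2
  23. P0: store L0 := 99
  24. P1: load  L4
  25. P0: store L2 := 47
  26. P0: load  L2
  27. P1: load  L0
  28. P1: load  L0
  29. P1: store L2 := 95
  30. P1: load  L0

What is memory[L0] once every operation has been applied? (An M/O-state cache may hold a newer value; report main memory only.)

  op1 P1: store L4 := 93 → I/M on L4; bus BusRdX; mem=60
  op2 P0: load  L4 → S/O on L4; bus BusRd; mem=60
  op3 P1: load  L2 → I/E on L2; bus BusRd; mem=10
  op4 P0: load  L3 → E/I on L3; bus BusRd; mem=20
  op5 P0: store L4 := 99 → M/I on L4; bus BusUpgr Flush; mem=93
  op6 P0: load  L4 → M/I on L4; bus (none); mem=93
  op7 P0: load  L1 → E/I on L1; bus BusRd; mem=60
  op8 P1: load  L3 → S/S on L3; bus BusRd; mem=20
  op9 P1: load  L4 → O/S on L4; bus BusRd; mem=93
  op10 P1: store L2 := 5 → I/M on L2; bus (none); mem=10
  op11 P1: load  L3 → S/S on L3; bus (none); mem=20
  op12 P0: load  L1 → E/I on L1; bus (none); mem=60
  op13 P1: load  L3 → S/S on L3; bus (none); mem=20
  op14 P1: load  L0 → I/E on L0; bus BusRd; mem=30
  op15 P0: load  L2 → S/O on L2; bus BusRd; mem=10
  op16 P1: store L4 := 63 → I/M on L4; bus BusUpgr Flush; mem=99
  op17 P1: load  L1 → S/S on L1; bus BusRd; mem=60
  op18 P1: load  L0 → I/E on L0; bus (none); mem=30
  op19 P1: load  L1 → S/S on L1; bus (none); mem=60
  op20 P1: load  L0 → I/E on L0; bus (none); mem=30
  op21 P1: load  L1 → S/S on L1; bus (none); mem=60
  op22 P0: load  L2 → S/O on L2; bus (none); mem=10
  op23 P0: store L0 := 99 → M/I on L0; bus BusRdX; mem=30
  op24 P1: load  L4 → I/M on L4; bus (none); mem=99
  op25 P0: store L2 := 47 → M/I on L2; bus BusUpgr Flush; mem=5
  op26 P0: load  L2 → M/I on L2; bus (none); mem=5
  op27 P1: load  L0 → O/S on L0; bus BusRd; mem=30
  op28 P1: load  L0 → O/S on L0; bus (none); mem=30
  op29 P1: store L2 := 95 → I/M on L2; bus BusRdX Flush; mem=47
  op30 P1: load  L0 → O/S on L0; bus (none); mem=30

memory[L0] = 30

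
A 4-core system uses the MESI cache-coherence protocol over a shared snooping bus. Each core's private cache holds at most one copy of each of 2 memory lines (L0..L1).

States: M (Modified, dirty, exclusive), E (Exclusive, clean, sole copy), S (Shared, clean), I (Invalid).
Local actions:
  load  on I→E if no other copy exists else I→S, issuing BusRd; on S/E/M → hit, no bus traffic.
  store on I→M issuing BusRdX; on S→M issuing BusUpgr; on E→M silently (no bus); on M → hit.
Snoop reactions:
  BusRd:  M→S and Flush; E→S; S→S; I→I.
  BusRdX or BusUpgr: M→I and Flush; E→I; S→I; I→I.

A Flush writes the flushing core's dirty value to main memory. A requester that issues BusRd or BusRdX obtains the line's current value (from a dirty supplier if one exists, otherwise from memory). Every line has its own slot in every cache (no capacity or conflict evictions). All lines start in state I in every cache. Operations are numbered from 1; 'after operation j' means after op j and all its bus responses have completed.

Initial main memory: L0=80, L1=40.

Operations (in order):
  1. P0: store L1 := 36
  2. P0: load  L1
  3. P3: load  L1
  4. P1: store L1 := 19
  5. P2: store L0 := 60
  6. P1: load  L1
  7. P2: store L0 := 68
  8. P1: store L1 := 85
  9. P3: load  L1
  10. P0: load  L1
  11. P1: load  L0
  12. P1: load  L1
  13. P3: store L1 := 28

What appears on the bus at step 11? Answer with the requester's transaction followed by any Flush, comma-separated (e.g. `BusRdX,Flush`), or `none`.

bus = BusRd,Flush

1. P0: store L1 := 36  bus=[BusRdX]  L1: P0=M P1=I P2=I P3=I  mem[L1]=40
2. P0: load  L1  bus=[-]  L1: P0=M P1=I P2=I P3=I  mem[L1]=40
3. P3: load  L1  bus=[BusRd,Flush]  L1: P0=S P1=I P2=I P3=S  mem[L1]=36
4. P1: store L1 := 19  bus=[BusRdX]  L1: P0=I P1=M P2=I P3=I  mem[L1]=36
5. P2: store L0 := 60  bus=[BusRdX]  L0: P0=I P1=I P2=M P3=I  mem[L0]=80
6. P1: load  L1  bus=[-]  L1: P0=I P1=M P2=I P3=I  mem[L1]=36
7. P2: store L0 := 68  bus=[-]  L0: P0=I P1=I P2=M P3=I  mem[L0]=80
8. P1: store L1 := 85  bus=[-]  L1: P0=I P1=M P2=I P3=I  mem[L1]=36
9. P3: load  L1  bus=[BusRd,Flush]  L1: P0=I P1=S P2=I P3=S  mem[L1]=85
10. P0: load  L1  bus=[BusRd]  L1: P0=S P1=S P2=I P3=S  mem[L1]=85
11. P1: load  L0  bus=[BusRd,Flush]  L0: P0=I P1=S P2=S P3=I  mem[L0]=68
12. P1: load  L1  bus=[-]  L1: P0=S P1=S P2=I P3=S  mem[L1]=85
13. P3: store L1 := 28  bus=[BusUpgr]  L1: P0=I P1=I P2=I P3=M  mem[L1]=85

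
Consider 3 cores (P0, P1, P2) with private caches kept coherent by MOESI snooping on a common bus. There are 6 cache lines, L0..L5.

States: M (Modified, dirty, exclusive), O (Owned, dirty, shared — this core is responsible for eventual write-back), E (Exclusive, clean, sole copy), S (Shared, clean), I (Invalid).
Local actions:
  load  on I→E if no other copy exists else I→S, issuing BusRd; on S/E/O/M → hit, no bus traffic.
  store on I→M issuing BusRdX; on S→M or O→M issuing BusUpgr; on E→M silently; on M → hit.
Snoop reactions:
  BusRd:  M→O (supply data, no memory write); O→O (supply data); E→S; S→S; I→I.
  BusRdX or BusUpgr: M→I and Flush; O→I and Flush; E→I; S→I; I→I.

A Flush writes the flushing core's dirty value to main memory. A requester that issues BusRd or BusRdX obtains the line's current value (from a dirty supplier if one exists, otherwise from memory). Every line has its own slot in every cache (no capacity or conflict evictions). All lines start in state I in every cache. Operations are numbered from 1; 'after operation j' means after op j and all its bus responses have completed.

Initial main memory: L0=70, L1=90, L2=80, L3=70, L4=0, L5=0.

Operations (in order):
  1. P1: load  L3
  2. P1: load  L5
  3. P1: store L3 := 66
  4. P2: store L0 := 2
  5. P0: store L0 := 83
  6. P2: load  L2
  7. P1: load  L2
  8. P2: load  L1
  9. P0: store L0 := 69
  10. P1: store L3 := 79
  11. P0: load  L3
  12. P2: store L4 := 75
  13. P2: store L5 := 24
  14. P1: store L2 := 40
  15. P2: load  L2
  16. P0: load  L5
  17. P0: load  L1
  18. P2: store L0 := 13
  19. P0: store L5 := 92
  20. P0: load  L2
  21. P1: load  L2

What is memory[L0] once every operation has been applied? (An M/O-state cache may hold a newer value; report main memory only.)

memory[L0] = 69

[1] P1: load  L3 | P0:I, P1:E(70), P2:I | bus: BusRd
[2] P1: load  L5 | P0:I, P1:E(0), P2:I | bus: BusRd
[3] P1: store L3 := 66 | P0:I, P1:M(66), P2:I | bus: none
[4] P2: store L0 := 2 | P0:I, P1:I, P2:M(2) | bus: BusRdX
[5] P0: store L0 := 83 | P0:M(83), P1:I, P2:I | bus: BusRdX,Flush
[6] P2: load  L2 | P0:I, P1:I, P2:E(80) | bus: BusRd
[7] P1: load  L2 | P0:I, P1:S(80), P2:S(80) | bus: BusRd
[8] P2: load  L1 | P0:I, P1:I, P2:E(90) | bus: BusRd
[9] P0: store L0 := 69 | P0:M(69), P1:I, P2:I | bus: none
[10] P1: store L3 := 79 | P0:I, P1:M(79), P2:I | bus: none
[11] P0: load  L3 | P0:S(79), P1:O(79), P2:I | bus: BusRd
[12] P2: store L4 := 75 | P0:I, P1:I, P2:M(75) | bus: BusRdX
[13] P2: store L5 := 24 | P0:I, P1:I, P2:M(24) | bus: BusRdX
[14] P1: store L2 := 40 | P0:I, P1:M(40), P2:I | bus: BusUpgr
[15] P2: load  L2 | P0:I, P1:O(40), P2:S(40) | bus: BusRd
[16] P0: load  L5 | P0:S(24), P1:I, P2:O(24) | bus: BusRd
[17] P0: load  L1 | P0:S(90), P1:I, P2:S(90) | bus: BusRd
[18] P2: store L0 := 13 | P0:I, P1:I, P2:M(13) | bus: BusRdX,Flush
[19] P0: store L5 := 92 | P0:M(92), P1:I, P2:I | bus: BusUpgr,Flush
[20] P0: load  L2 | P0:S(40), P1:O(40), P2:S(40) | bus: BusRd
[21] P1: load  L2 | P0:S(40), P1:O(40), P2:S(40) | bus: none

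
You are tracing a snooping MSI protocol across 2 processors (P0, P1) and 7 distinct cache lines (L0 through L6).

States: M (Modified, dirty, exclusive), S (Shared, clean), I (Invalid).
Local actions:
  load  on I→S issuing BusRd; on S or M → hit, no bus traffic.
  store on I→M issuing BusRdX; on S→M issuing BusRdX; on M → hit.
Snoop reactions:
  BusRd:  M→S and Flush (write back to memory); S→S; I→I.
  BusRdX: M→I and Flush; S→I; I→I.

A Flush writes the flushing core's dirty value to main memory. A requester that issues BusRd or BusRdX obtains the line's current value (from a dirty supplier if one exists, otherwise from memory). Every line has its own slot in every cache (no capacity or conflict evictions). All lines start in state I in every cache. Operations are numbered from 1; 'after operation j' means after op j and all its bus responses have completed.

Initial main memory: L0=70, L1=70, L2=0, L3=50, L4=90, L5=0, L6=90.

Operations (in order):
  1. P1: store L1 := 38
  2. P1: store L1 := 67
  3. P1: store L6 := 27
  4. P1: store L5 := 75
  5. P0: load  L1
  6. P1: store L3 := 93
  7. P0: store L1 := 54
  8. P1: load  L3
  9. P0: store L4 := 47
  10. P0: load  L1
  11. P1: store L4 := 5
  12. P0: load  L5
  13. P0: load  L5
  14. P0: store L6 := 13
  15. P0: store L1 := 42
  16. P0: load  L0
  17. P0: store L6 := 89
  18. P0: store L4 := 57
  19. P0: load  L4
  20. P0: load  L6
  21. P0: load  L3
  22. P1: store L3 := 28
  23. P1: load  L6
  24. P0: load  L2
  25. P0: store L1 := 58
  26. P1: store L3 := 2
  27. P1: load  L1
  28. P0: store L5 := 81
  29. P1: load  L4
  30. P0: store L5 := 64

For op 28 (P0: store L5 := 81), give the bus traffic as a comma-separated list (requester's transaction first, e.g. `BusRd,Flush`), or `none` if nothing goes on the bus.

bus = BusRdX

  op1 P1: store L1 := 38 → I/M on L1; bus BusRdX; mem=70
  op2 P1: store L1 := 67 → I/M on L1; bus (none); mem=70
  op3 P1: store L6 := 27 → I/M on L6; bus BusRdX; mem=90
  op4 P1: store L5 := 75 → I/M on L5; bus BusRdX; mem=0
  op5 P0: load  L1 → S/S on L1; bus BusRd Flush; mem=67
  op6 P1: store L3 := 93 → I/M on L3; bus BusRdX; mem=50
  op7 P0: store L1 := 54 → M/I on L1; bus BusRdX; mem=67
  op8 P1: load  L3 → I/M on L3; bus (none); mem=50
  op9 P0: store L4 := 47 → M/I on L4; bus BusRdX; mem=90
  op10 P0: load  L1 → M/I on L1; bus (none); mem=67
  op11 P1: store L4 := 5 → I/M on L4; bus BusRdX Flush; mem=47
  op12 P0: load  L5 → S/S on L5; bus BusRd Flush; mem=75
  op13 P0: load  L5 → S/S on L5; bus (none); mem=75
  op14 P0: store L6 := 13 → M/I on L6; bus BusRdX Flush; mem=27
  op15 P0: store L1 := 42 → M/I on L1; bus (none); mem=67
  op16 P0: load  L0 → S/I on L0; bus BusRd; mem=70
  op17 P0: store L6 := 89 → M/I on L6; bus (none); mem=27
  op18 P0: store L4 := 57 → M/I on L4; bus BusRdX Flush; mem=5
  op19 P0: load  L4 → M/I on L4; bus (none); mem=5
  op20 P0: load  L6 → M/I on L6; bus (none); mem=27
  op21 P0: load  L3 → S/S on L3; bus BusRd Flush; mem=93
  op22 P1: store L3 := 28 → I/M on L3; bus BusRdX; mem=93
  op23 P1: load  L6 → S/S on L6; bus BusRd Flush; mem=89
  op24 P0: load  L2 → S/I on L2; bus BusRd; mem=0
  op25 P0: store L1 := 58 → M/I on L1; bus (none); mem=67
  op26 P1: store L3 := 2 → I/M on L3; bus (none); mem=93
  op27 P1: load  L1 → S/S on L1; bus BusRd Flush; mem=58
  op28 P0: store L5 := 81 → M/I on L5; bus BusRdX; mem=75
  op29 P1: load  L4 → S/S on L4; bus BusRd Flush; mem=57
  op30 P0: store L5 := 64 → M/I on L5; bus (none); mem=75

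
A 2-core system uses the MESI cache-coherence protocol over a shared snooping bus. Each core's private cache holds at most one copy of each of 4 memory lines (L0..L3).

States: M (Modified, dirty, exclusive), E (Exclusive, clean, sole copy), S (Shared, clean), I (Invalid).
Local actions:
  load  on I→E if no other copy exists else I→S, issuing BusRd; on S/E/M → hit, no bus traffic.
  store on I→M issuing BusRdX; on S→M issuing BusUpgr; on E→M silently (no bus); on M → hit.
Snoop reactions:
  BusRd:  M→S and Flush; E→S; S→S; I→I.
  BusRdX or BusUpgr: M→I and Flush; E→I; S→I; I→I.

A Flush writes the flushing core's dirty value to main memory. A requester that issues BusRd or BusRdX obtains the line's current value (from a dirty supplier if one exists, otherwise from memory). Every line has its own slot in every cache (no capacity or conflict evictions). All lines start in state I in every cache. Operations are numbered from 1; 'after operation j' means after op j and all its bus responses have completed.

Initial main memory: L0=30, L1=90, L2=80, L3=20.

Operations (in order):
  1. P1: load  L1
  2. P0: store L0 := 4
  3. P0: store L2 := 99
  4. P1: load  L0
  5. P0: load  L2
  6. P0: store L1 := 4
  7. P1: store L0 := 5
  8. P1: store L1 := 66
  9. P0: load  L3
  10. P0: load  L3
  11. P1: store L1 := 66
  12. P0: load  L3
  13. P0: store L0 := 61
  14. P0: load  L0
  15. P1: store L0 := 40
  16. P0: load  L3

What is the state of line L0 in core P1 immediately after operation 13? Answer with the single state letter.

state = I

1. P1: load  L1  bus=[BusRd]  L1: P0=I P1=E  mem[L1]=90
2. P0: store L0 := 4  bus=[BusRdX]  L0: P0=M P1=I  mem[L0]=30
3. P0: store L2 := 99  bus=[BusRdX]  L2: P0=M P1=I  mem[L2]=80
4. P1: load  L0  bus=[BusRd,Flush]  L0: P0=S P1=S  mem[L0]=4
5. P0: load  L2  bus=[-]  L2: P0=M P1=I  mem[L2]=80
6. P0: store L1 := 4  bus=[BusRdX]  L1: P0=M P1=I  mem[L1]=90
7. P1: store L0 := 5  bus=[BusUpgr]  L0: P0=I P1=M  mem[L0]=4
8. P1: store L1 := 66  bus=[BusRdX,Flush]  L1: P0=I P1=M  mem[L1]=4
9. P0: load  L3  bus=[BusRd]  L3: P0=E P1=I  mem[L3]=20
10. P0: load  L3  bus=[-]  L3: P0=E P1=I  mem[L3]=20
11. P1: store L1 := 66  bus=[-]  L1: P0=I P1=M  mem[L1]=4
12. P0: load  L3  bus=[-]  L3: P0=E P1=I  mem[L3]=20
13. P0: store L0 := 61  bus=[BusRdX,Flush]  L0: P0=M P1=I  mem[L0]=5
14. P0: load  L0  bus=[-]  L0: P0=M P1=I  mem[L0]=5
15. P1: store L0 := 40  bus=[BusRdX,Flush]  L0: P0=I P1=M  mem[L0]=61
16. P0: load  L3  bus=[-]  L3: P0=E P1=I  mem[L3]=20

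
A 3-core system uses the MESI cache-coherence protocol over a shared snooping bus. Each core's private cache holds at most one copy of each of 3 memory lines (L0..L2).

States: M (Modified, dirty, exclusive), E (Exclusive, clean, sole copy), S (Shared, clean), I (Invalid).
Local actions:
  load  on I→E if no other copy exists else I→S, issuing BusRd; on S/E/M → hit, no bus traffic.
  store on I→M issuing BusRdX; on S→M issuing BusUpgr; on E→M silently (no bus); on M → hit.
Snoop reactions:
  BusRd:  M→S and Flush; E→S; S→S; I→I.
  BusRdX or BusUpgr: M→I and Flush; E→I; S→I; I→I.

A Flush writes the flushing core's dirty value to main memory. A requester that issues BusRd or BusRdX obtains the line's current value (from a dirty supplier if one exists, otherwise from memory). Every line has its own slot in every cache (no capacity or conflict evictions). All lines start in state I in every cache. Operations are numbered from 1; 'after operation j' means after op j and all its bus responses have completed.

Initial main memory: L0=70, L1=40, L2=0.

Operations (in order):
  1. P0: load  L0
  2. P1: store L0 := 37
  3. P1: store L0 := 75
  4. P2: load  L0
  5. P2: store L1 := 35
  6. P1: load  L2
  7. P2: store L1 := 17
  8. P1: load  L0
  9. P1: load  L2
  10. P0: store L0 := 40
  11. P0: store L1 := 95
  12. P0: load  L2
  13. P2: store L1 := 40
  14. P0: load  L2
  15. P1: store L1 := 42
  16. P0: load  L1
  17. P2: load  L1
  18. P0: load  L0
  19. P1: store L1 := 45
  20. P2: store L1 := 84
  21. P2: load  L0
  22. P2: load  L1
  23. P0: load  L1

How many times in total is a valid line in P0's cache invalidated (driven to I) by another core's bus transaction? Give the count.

1. P0: load  L0  bus=[BusRd]  L0: P0=E P1=I P2=I  mem[L0]=70
2. P1: store L0 := 37  bus=[BusRdX]  L0: P0=I P1=M P2=I  mem[L0]=70
3. P1: store L0 := 75  bus=[-]  L0: P0=I P1=M P2=I  mem[L0]=70
4. P2: load  L0  bus=[BusRd,Flush]  L0: P0=I P1=S P2=S  mem[L0]=75
5. P2: store L1 := 35  bus=[BusRdX]  L1: P0=I P1=I P2=M  mem[L1]=40
6. P1: load  L2  bus=[BusRd]  L2: P0=I P1=E P2=I  mem[L2]=0
7. P2: store L1 := 17  bus=[-]  L1: P0=I P1=I P2=M  mem[L1]=40
8. P1: load  L0  bus=[-]  L0: P0=I P1=S P2=S  mem[L0]=75
9. P1: load  L2  bus=[-]  L2: P0=I P1=E P2=I  mem[L2]=0
10. P0: store L0 := 40  bus=[BusRdX]  L0: P0=M P1=I P2=I  mem[L0]=75
11. P0: store L1 := 95  bus=[BusRdX,Flush]  L1: P0=M P1=I P2=I  mem[L1]=17
12. P0: load  L2  bus=[BusRd]  L2: P0=S P1=S P2=I  mem[L2]=0
13. P2: store L1 := 40  bus=[BusRdX,Flush]  L1: P0=I P1=I P2=M  mem[L1]=95
14. P0: load  L2  bus=[-]  L2: P0=S P1=S P2=I  mem[L2]=0
15. P1: store L1 := 42  bus=[BusRdX,Flush]  L1: P0=I P1=M P2=I  mem[L1]=40
16. P0: load  L1  bus=[BusRd,Flush]  L1: P0=S P1=S P2=I  mem[L1]=42
17. P2: load  L1  bus=[BusRd]  L1: P0=S P1=S P2=S  mem[L1]=42
18. P0: load  L0  bus=[-]  L0: P0=M P1=I P2=I  mem[L0]=75
19. P1: store L1 := 45  bus=[BusUpgr]  L1: P0=I P1=M P2=I  mem[L1]=42
20. P2: store L1 := 84  bus=[BusRdX,Flush]  L1: P0=I P1=I P2=M  mem[L1]=45
21. P2: load  L0  bus=[BusRd,Flush]  L0: P0=S P1=I P2=S  mem[L0]=40
22. P2: load  L1  bus=[-]  L1: P0=I P1=I P2=M  mem[L1]=45
23. P0: load  L1  bus=[BusRd,Flush]  L1: P0=S P1=I P2=S  mem[L1]=84

invalidations = 3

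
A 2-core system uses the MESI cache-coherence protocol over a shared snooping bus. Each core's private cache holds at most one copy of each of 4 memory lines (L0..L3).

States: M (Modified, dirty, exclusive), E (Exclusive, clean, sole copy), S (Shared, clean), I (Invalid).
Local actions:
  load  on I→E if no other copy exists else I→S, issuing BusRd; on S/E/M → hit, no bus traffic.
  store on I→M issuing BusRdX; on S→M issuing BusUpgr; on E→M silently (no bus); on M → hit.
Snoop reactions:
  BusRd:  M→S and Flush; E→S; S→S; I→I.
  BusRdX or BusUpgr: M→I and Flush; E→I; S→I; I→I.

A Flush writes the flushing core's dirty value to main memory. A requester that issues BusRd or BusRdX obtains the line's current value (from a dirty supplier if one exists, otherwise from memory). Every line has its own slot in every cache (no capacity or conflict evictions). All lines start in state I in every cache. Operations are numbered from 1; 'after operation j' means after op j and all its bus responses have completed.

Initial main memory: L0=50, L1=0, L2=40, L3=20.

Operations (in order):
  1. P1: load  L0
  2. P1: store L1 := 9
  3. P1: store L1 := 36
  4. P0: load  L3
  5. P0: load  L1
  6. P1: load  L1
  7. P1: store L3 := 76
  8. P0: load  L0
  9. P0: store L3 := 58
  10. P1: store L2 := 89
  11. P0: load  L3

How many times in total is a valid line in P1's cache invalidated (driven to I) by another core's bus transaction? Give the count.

invalidations = 1

  op1 P1: load  L0 → I/E on L0; bus BusRd; mem=50
  op2 P1: store L1 := 9 → I/M on L1; bus BusRdX; mem=0
  op3 P1: store L1 := 36 → I/M on L1; bus (none); mem=0
  op4 P0: load  L3 → E/I on L3; bus BusRd; mem=20
  op5 P0: load  L1 → S/S on L1; bus BusRd Flush; mem=36
  op6 P1: load  L1 → S/S on L1; bus (none); mem=36
  op7 P1: store L3 := 76 → I/M on L3; bus BusRdX; mem=20
  op8 P0: load  L0 → S/S on L0; bus BusRd; mem=50
  op9 P0: store L3 := 58 → M/I on L3; bus BusRdX Flush; mem=76
  op10 P1: store L2 := 89 → I/M on L2; bus BusRdX; mem=40
  op11 P0: load  L3 → M/I on L3; bus (none); mem=76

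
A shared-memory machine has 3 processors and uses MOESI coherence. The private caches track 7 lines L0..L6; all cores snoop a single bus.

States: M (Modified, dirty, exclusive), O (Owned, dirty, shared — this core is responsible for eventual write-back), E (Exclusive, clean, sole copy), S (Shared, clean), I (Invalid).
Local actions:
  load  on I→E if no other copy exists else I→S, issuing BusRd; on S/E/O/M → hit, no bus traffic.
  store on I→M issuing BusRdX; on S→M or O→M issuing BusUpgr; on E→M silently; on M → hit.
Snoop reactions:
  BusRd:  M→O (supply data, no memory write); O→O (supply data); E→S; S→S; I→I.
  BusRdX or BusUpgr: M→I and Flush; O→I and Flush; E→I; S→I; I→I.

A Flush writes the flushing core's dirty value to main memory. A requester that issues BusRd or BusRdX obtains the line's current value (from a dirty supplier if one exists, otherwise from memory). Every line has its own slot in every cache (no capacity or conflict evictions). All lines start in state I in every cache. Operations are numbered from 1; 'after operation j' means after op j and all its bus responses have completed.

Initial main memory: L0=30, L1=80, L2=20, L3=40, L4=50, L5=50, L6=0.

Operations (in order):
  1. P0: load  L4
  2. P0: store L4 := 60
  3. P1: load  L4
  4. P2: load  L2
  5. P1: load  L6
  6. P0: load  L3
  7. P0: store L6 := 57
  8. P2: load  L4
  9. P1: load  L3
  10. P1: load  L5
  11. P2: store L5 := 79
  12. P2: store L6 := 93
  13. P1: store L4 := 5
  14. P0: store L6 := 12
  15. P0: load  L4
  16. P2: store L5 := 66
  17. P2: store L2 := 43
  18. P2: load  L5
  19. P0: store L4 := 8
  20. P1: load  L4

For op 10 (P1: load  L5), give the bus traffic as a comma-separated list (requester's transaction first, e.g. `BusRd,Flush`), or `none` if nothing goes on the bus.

bus = BusRd

[1] P0: load  L4 | P0:E(50), P1:I, P2:I | bus: BusRd
[2] P0: store L4 := 60 | P0:M(60), P1:I, P2:I | bus: none
[3] P1: load  L4 | P0:O(60), P1:S(60), P2:I | bus: BusRd
[4] P2: load  L2 | P0:I, P1:I, P2:E(20) | bus: BusRd
[5] P1: load  L6 | P0:I, P1:E(0), P2:I | bus: BusRd
[6] P0: load  L3 | P0:E(40), P1:I, P2:I | bus: BusRd
[7] P0: store L6 := 57 | P0:M(57), P1:I, P2:I | bus: BusRdX
[8] P2: load  L4 | P0:O(60), P1:S(60), P2:S(60) | bus: BusRd
[9] P1: load  L3 | P0:S(40), P1:S(40), P2:I | bus: BusRd
[10] P1: load  L5 | P0:I, P1:E(50), P2:I | bus: BusRd
[11] P2: store L5 := 79 | P0:I, P1:I, P2:M(79) | bus: BusRdX
[12] P2: store L6 := 93 | P0:I, P1:I, P2:M(93) | bus: BusRdX,Flush
[13] P1: store L4 := 5 | P0:I, P1:M(5), P2:I | bus: BusUpgr,Flush
[14] P0: store L6 := 12 | P0:M(12), P1:I, P2:I | bus: BusRdX,Flush
[15] P0: load  L4 | P0:S(5), P1:O(5), P2:I | bus: BusRd
[16] P2: store L5 := 66 | P0:I, P1:I, P2:M(66) | bus: none
[17] P2: store L2 := 43 | P0:I, P1:I, P2:M(43) | bus: none
[18] P2: load  L5 | P0:I, P1:I, P2:M(66) | bus: none
[19] P0: store L4 := 8 | P0:M(8), P1:I, P2:I | bus: BusUpgr,Flush
[20] P1: load  L4 | P0:O(8), P1:S(8), P2:I | bus: BusRd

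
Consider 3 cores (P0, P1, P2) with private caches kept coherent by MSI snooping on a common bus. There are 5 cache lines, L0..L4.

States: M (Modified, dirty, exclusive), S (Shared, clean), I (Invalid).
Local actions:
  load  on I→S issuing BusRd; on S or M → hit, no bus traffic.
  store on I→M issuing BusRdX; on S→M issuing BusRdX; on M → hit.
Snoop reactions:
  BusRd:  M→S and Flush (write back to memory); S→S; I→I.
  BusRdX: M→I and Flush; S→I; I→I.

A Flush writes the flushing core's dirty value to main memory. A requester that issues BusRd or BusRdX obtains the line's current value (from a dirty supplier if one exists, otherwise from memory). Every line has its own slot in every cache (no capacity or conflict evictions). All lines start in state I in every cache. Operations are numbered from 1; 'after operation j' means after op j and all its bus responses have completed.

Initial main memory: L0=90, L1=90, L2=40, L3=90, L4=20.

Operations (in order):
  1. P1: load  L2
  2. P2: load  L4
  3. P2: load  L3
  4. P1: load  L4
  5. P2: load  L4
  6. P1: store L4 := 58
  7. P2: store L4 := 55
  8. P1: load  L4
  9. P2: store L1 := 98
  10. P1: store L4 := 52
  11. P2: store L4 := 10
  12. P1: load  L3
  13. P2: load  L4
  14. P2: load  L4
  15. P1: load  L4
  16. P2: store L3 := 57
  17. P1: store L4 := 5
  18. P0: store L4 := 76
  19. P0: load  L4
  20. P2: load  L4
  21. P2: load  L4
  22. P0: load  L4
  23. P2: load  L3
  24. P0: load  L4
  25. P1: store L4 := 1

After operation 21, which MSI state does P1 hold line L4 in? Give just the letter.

state = I

1. P1: load  L2  bus=[BusRd]  L2: P0=I P1=S P2=I  mem[L2]=40
2. P2: load  L4  bus=[BusRd]  L4: P0=I P1=I P2=S  mem[L4]=20
3. P2: load  L3  bus=[BusRd]  L3: P0=I P1=I P2=S  mem[L3]=90
4. P1: load  L4  bus=[BusRd]  L4: P0=I P1=S P2=S  mem[L4]=20
5. P2: load  L4  bus=[-]  L4: P0=I P1=S P2=S  mem[L4]=20
6. P1: store L4 := 58  bus=[BusRdX]  L4: P0=I P1=M P2=I  mem[L4]=20
7. P2: store L4 := 55  bus=[BusRdX,Flush]  L4: P0=I P1=I P2=M  mem[L4]=58
8. P1: load  L4  bus=[BusRd,Flush]  L4: P0=I P1=S P2=S  mem[L4]=55
9. P2: store L1 := 98  bus=[BusRdX]  L1: P0=I P1=I P2=M  mem[L1]=90
10. P1: store L4 := 52  bus=[BusRdX]  L4: P0=I P1=M P2=I  mem[L4]=55
11. P2: store L4 := 10  bus=[BusRdX,Flush]  L4: P0=I P1=I P2=M  mem[L4]=52
12. P1: load  L3  bus=[BusRd]  L3: P0=I P1=S P2=S  mem[L3]=90
13. P2: load  L4  bus=[-]  L4: P0=I P1=I P2=M  mem[L4]=52
14. P2: load  L4  bus=[-]  L4: P0=I P1=I P2=M  mem[L4]=52
15. P1: load  L4  bus=[BusRd,Flush]  L4: P0=I P1=S P2=S  mem[L4]=10
16. P2: store L3 := 57  bus=[BusRdX]  L3: P0=I P1=I P2=M  mem[L3]=90
17. P1: store L4 := 5  bus=[BusRdX]  L4: P0=I P1=M P2=I  mem[L4]=10
18. P0: store L4 := 76  bus=[BusRdX,Flush]  L4: P0=M P1=I P2=I  mem[L4]=5
19. P0: load  L4  bus=[-]  L4: P0=M P1=I P2=I  mem[L4]=5
20. P2: load  L4  bus=[BusRd,Flush]  L4: P0=S P1=I P2=S  mem[L4]=76
21. P2: load  L4  bus=[-]  L4: P0=S P1=I P2=S  mem[L4]=76
22. P0: load  L4  bus=[-]  L4: P0=S P1=I P2=S  mem[L4]=76
23. P2: load  L3  bus=[-]  L3: P0=I P1=I P2=M  mem[L3]=90
24. P0: load  L4  bus=[-]  L4: P0=S P1=I P2=S  mem[L4]=76
25. P1: store L4 := 1  bus=[BusRdX]  L4: P0=I P1=M P2=I  mem[L4]=76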